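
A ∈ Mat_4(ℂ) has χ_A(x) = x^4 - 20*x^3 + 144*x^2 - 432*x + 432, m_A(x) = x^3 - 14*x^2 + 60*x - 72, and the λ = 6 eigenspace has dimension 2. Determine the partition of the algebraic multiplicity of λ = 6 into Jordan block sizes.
Block sizes for λ = 6: [2, 1]

Step 1 — from the characteristic polynomial, algebraic multiplicity of λ = 6 is 3. From dim ker(A − (6)·I) = 2, there are exactly 2 Jordan blocks for λ = 6.
Step 2 — from the minimal polynomial, the factor (x − 6)^2 tells us the largest block for λ = 6 has size 2.
Step 3 — with total size 3, 2 blocks, and largest block 2, the block sizes (in nonincreasing order) are [2, 1].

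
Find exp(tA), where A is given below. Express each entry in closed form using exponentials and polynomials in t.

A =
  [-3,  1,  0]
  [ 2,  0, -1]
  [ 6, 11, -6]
e^{tA} =
  [t^2*exp(-3*t) + exp(-3*t), 3*t^2*exp(-3*t)/2 + t*exp(-3*t), -t^2*exp(-3*t)/2]
  [2*t*exp(-3*t), 3*t*exp(-3*t) + exp(-3*t), -t*exp(-3*t)]
  [2*t^2*exp(-3*t) + 6*t*exp(-3*t), 3*t^2*exp(-3*t) + 11*t*exp(-3*t), -t^2*exp(-3*t) - 3*t*exp(-3*t) + exp(-3*t)]

Strategy: write A = P · J · P⁻¹ where J is a Jordan canonical form, so e^{tA} = P · e^{tJ} · P⁻¹, and e^{tJ} can be computed block-by-block.

A has Jordan form
J =
  [-3,  1,  0]
  [ 0, -3,  1]
  [ 0,  0, -3]
(up to reordering of blocks).

Per-block formulas:
  For a 3×3 Jordan block J_3(-3): exp(t · J_3(-3)) = e^(-3t)·(I + t·N + (t^2/2)·N^2), where N is the 3×3 nilpotent shift.

After assembling e^{tJ} and conjugating by P, we get:

e^{tA} =
  [t^2*exp(-3*t) + exp(-3*t), 3*t^2*exp(-3*t)/2 + t*exp(-3*t), -t^2*exp(-3*t)/2]
  [2*t*exp(-3*t), 3*t*exp(-3*t) + exp(-3*t), -t*exp(-3*t)]
  [2*t^2*exp(-3*t) + 6*t*exp(-3*t), 3*t^2*exp(-3*t) + 11*t*exp(-3*t), -t^2*exp(-3*t) - 3*t*exp(-3*t) + exp(-3*t)]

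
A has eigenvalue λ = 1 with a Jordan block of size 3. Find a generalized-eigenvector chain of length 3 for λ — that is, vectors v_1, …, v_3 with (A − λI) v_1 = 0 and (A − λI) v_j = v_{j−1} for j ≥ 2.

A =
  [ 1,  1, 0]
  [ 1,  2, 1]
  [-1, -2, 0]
A Jordan chain for λ = 1 of length 3:
v_1 = (1, 0, -1)ᵀ
v_2 = (0, 1, -1)ᵀ
v_3 = (1, 0, 0)ᵀ

Let N = A − (1)·I. We want v_3 with N^3 v_3 = 0 but N^2 v_3 ≠ 0; then v_{j-1} := N · v_j for j = 3, …, 2.

Pick v_3 = (1, 0, 0)ᵀ.
Then v_2 = N · v_3 = (0, 1, -1)ᵀ.
Then v_1 = N · v_2 = (1, 0, -1)ᵀ.

Sanity check: (A − (1)·I) v_1 = (0, 0, 0)ᵀ = 0. ✓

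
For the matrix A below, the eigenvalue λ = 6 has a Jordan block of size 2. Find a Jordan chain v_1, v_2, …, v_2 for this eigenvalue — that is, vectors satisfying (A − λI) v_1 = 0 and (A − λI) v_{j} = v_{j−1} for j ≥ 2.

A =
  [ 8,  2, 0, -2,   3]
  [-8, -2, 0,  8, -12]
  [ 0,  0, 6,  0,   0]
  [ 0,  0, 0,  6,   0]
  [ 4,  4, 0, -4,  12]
A Jordan chain for λ = 6 of length 2:
v_1 = (2, -8, 0, 0, 4)ᵀ
v_2 = (1, 0, 0, 0, 0)ᵀ

Let N = A − (6)·I. We want v_2 with N^2 v_2 = 0 but N^1 v_2 ≠ 0; then v_{j-1} := N · v_j for j = 2, …, 2.

Pick v_2 = (1, 0, 0, 0, 0)ᵀ.
Then v_1 = N · v_2 = (2, -8, 0, 0, 4)ᵀ.

Sanity check: (A − (6)·I) v_1 = (0, 0, 0, 0, 0)ᵀ = 0. ✓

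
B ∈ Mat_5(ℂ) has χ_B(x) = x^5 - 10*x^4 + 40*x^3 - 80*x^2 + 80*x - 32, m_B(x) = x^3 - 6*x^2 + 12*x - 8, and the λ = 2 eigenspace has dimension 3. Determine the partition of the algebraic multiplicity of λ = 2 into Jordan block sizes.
Block sizes for λ = 2: [3, 1, 1]

Step 1 — from the characteristic polynomial, algebraic multiplicity of λ = 2 is 5. From dim ker(B − (2)·I) = 3, there are exactly 3 Jordan blocks for λ = 2.
Step 2 — from the minimal polynomial, the factor (x − 2)^3 tells us the largest block for λ = 2 has size 3.
Step 3 — with total size 5, 3 blocks, and largest block 3, the block sizes (in nonincreasing order) are [3, 1, 1].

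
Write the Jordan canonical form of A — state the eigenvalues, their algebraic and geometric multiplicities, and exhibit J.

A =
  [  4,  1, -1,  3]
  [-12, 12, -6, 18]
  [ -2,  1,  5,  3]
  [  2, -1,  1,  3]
J_2(6) ⊕ J_1(6) ⊕ J_1(6)

The characteristic polynomial is
  det(x·I − A) = x^4 - 24*x^3 + 216*x^2 - 864*x + 1296 = (x - 6)^4

Eigenvalues and multiplicities (the geometric multiplicity of λ is n − rank(A − λI), which equals the number of Jordan blocks for λ):
  λ = 6: algebraic multiplicity = 4, geometric multiplicity = 3

Determining the block sizes for each eigenvalue:
  λ = 6: 3 blocks summing to 4 forces exactly one block of size 2 and the rest size 1 → block sizes [2, 1, 1]

Assembling the blocks gives a Jordan form
J =
  [6, 1, 0, 0]
  [0, 6, 0, 0]
  [0, 0, 6, 0]
  [0, 0, 0, 6]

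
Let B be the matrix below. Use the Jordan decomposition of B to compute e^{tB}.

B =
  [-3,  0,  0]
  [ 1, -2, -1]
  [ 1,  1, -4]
e^{tB} =
  [exp(-3*t), 0, 0]
  [t*exp(-3*t), t*exp(-3*t) + exp(-3*t), -t*exp(-3*t)]
  [t*exp(-3*t), t*exp(-3*t), -t*exp(-3*t) + exp(-3*t)]

Strategy: write B = P · J · P⁻¹ where J is a Jordan canonical form, so e^{tB} = P · e^{tJ} · P⁻¹, and e^{tJ} can be computed block-by-block.

B has Jordan form
J =
  [-3,  1,  0]
  [ 0, -3,  0]
  [ 0,  0, -3]
(up to reordering of blocks).

Per-block formulas:
  For a 2×2 Jordan block J_2(-3): exp(t · J_2(-3)) = e^(-3t)·(I + t·N), where N is the 2×2 nilpotent shift.
  For a 1×1 block at λ = -3: exp(t · [-3]) = [e^(-3t)].

After assembling e^{tJ} and conjugating by P, we get:

e^{tB} =
  [exp(-3*t), 0, 0]
  [t*exp(-3*t), t*exp(-3*t) + exp(-3*t), -t*exp(-3*t)]
  [t*exp(-3*t), t*exp(-3*t), -t*exp(-3*t) + exp(-3*t)]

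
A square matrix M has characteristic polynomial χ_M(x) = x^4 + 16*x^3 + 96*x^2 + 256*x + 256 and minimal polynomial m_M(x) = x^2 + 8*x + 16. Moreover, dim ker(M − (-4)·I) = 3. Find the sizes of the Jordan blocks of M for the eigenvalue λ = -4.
Block sizes for λ = -4: [2, 1, 1]

Step 1 — from the characteristic polynomial, algebraic multiplicity of λ = -4 is 4. From dim ker(M − (-4)·I) = 3, there are exactly 3 Jordan blocks for λ = -4.
Step 2 — from the minimal polynomial, the factor (x + 4)^2 tells us the largest block for λ = -4 has size 2.
Step 3 — with total size 4, 3 blocks, and largest block 2, the block sizes (in nonincreasing order) are [2, 1, 1].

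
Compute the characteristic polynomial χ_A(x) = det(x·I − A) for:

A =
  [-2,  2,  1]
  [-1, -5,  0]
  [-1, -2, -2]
x^3 + 9*x^2 + 27*x + 27

Expanding det(x·I − A) (e.g. by cofactor expansion or by noting that A is similar to its Jordan form J, which has the same characteristic polynomial as A) gives
  χ_A(x) = x^3 + 9*x^2 + 27*x + 27
which factors as (x + 3)^3. The eigenvalues (with algebraic multiplicities) are λ = -3 with multiplicity 3.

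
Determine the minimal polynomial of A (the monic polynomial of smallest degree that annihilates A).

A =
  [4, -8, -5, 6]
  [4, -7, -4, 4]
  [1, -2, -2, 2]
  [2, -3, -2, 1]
x^2 + 2*x + 1

The characteristic polynomial is χ_A(x) = (x + 1)^4, so the eigenvalues are known. The minimal polynomial is
  m_A(x) = Π_λ (x − λ)^{k_λ}
where k_λ is the size of the *largest* Jordan block for λ (equivalently, the smallest k with (A − λI)^k v = 0 for every generalised eigenvector v of λ).

  λ = -1: largest Jordan block has size 2, contributing (x + 1)^2

So m_A(x) = (x + 1)^2 = x^2 + 2*x + 1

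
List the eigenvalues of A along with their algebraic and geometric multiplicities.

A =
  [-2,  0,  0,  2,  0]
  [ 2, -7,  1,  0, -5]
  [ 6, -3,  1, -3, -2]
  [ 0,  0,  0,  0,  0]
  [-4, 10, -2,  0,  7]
λ = -2: alg = 1, geom = 1; λ = 0: alg = 3, geom = 1; λ = 1: alg = 1, geom = 1

Step 1 — factor the characteristic polynomial to read off the algebraic multiplicities:
  χ_A(x) = x^3*(x - 1)*(x + 2)

Step 2 — compute geometric multiplicities via the rank-nullity identity g(λ) = n − rank(A − λI):
  rank(A − (-2)·I) = 4, so dim ker(A − (-2)·I) = n − 4 = 1
  rank(A − (0)·I) = 4, so dim ker(A − (0)·I) = n − 4 = 1
  rank(A − (1)·I) = 4, so dim ker(A − (1)·I) = n − 4 = 1

Summary:
  λ = -2: algebraic multiplicity = 1, geometric multiplicity = 1
  λ = 0: algebraic multiplicity = 3, geometric multiplicity = 1
  λ = 1: algebraic multiplicity = 1, geometric multiplicity = 1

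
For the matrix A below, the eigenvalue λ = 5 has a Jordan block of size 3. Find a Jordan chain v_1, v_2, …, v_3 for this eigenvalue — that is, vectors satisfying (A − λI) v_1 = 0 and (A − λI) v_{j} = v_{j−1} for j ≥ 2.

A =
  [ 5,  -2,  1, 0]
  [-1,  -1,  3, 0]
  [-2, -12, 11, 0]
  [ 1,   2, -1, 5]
A Jordan chain for λ = 5 of length 3:
v_1 = (0, 2, 4, -2)ᵀ
v_2 = (-2, -6, -12, 2)ᵀ
v_3 = (0, 1, 0, 0)ᵀ

Let N = A − (5)·I. We want v_3 with N^3 v_3 = 0 but N^2 v_3 ≠ 0; then v_{j-1} := N · v_j for j = 3, …, 2.

Pick v_3 = (0, 1, 0, 0)ᵀ.
Then v_2 = N · v_3 = (-2, -6, -12, 2)ᵀ.
Then v_1 = N · v_2 = (0, 2, 4, -2)ᵀ.

Sanity check: (A − (5)·I) v_1 = (0, 0, 0, 0)ᵀ = 0. ✓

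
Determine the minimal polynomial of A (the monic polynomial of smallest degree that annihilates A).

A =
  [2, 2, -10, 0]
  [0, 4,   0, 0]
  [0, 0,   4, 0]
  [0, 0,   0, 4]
x^2 - 6*x + 8

The characteristic polynomial is χ_A(x) = (x - 4)^3*(x - 2), so the eigenvalues are known. The minimal polynomial is
  m_A(x) = Π_λ (x − λ)^{k_λ}
where k_λ is the size of the *largest* Jordan block for λ (equivalently, the smallest k with (A − λI)^k v = 0 for every generalised eigenvector v of λ).

  λ = 2: largest Jordan block has size 1, contributing (x − 2)
  λ = 4: largest Jordan block has size 1, contributing (x − 4)

So m_A(x) = (x - 4)*(x - 2) = x^2 - 6*x + 8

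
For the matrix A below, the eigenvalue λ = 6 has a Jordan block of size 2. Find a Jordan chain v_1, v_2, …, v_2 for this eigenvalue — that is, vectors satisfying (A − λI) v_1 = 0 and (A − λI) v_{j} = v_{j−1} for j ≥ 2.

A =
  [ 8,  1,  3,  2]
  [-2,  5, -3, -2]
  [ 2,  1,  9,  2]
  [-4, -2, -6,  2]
A Jordan chain for λ = 6 of length 2:
v_1 = (2, -2, 2, -4)ᵀ
v_2 = (1, 0, 0, 0)ᵀ

Let N = A − (6)·I. We want v_2 with N^2 v_2 = 0 but N^1 v_2 ≠ 0; then v_{j-1} := N · v_j for j = 2, …, 2.

Pick v_2 = (1, 0, 0, 0)ᵀ.
Then v_1 = N · v_2 = (2, -2, 2, -4)ᵀ.

Sanity check: (A − (6)·I) v_1 = (0, 0, 0, 0)ᵀ = 0. ✓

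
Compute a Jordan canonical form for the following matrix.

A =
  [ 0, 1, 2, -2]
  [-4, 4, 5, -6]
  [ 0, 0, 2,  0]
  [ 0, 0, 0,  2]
J_3(2) ⊕ J_1(2)

The characteristic polynomial is
  det(x·I − A) = x^4 - 8*x^3 + 24*x^2 - 32*x + 16 = (x - 2)^4

Eigenvalues and multiplicities (the geometric multiplicity of λ is n − rank(A − λI), which equals the number of Jordan blocks for λ):
  λ = 2: algebraic multiplicity = 4, geometric multiplicity = 2

Determining the block sizes for each eigenvalue:
  λ = 2: with am = 4 and gm = 2, the partition is not yet determined (e.g. several partitions of 4 into 2 parts exist). Let N = A − (2)·I. Computing rank(N^1) = 2, rank(N^2) = 1, rank(N^3) = 0; the number of blocks of size ≥ j is rank(N^{j−1}) − rank(N^j), giving [2, 1, 1]. So we have 1 block(s) of size 3, 1 block(s) of size 1 → block sizes [3, 1]

Assembling the blocks gives a Jordan form
J =
  [2, 1, 0, 0]
  [0, 2, 1, 0]
  [0, 0, 2, 0]
  [0, 0, 0, 2]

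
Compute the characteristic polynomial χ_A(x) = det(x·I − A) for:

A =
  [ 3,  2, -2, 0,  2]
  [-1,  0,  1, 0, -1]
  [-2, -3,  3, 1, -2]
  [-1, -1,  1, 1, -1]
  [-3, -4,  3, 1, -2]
x^5 - 5*x^4 + 10*x^3 - 10*x^2 + 5*x - 1

Expanding det(x·I − A) (e.g. by cofactor expansion or by noting that A is similar to its Jordan form J, which has the same characteristic polynomial as A) gives
  χ_A(x) = x^5 - 5*x^4 + 10*x^3 - 10*x^2 + 5*x - 1
which factors as (x - 1)^5. The eigenvalues (with algebraic multiplicities) are λ = 1 with multiplicity 5.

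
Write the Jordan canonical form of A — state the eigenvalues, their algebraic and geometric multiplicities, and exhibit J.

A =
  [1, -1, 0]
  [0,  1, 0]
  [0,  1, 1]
J_2(1) ⊕ J_1(1)

The characteristic polynomial is
  det(x·I − A) = x^3 - 3*x^2 + 3*x - 1 = (x - 1)^3

Eigenvalues and multiplicities (the geometric multiplicity of λ is n − rank(A − λI), which equals the number of Jordan blocks for λ):
  λ = 1: algebraic multiplicity = 3, geometric multiplicity = 2

Determining the block sizes for each eigenvalue:
  λ = 1: 2 blocks summing to 3 forces exactly one block of size 2 and the rest size 1 → block sizes [2, 1]

Assembling the blocks gives a Jordan form
J =
  [1, 1, 0]
  [0, 1, 0]
  [0, 0, 1]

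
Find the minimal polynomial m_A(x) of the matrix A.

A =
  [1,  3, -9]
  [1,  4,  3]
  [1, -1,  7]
x^3 - 12*x^2 + 48*x - 64

The characteristic polynomial is χ_A(x) = (x - 4)^3, so the eigenvalues are known. The minimal polynomial is
  m_A(x) = Π_λ (x − λ)^{k_λ}
where k_λ is the size of the *largest* Jordan block for λ (equivalently, the smallest k with (A − λI)^k v = 0 for every generalised eigenvector v of λ).

  λ = 4: largest Jordan block has size 3, contributing (x − 4)^3

So m_A(x) = (x - 4)^3 = x^3 - 12*x^2 + 48*x - 64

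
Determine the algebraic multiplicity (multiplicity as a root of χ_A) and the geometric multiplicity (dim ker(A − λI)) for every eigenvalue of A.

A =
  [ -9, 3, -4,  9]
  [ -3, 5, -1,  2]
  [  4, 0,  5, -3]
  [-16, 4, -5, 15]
λ = 4: alg = 4, geom = 2

Step 1 — factor the characteristic polynomial to read off the algebraic multiplicities:
  χ_A(x) = (x - 4)^4

Step 2 — compute geometric multiplicities via the rank-nullity identity g(λ) = n − rank(A − λI):
  rank(A − (4)·I) = 2, so dim ker(A − (4)·I) = n − 2 = 2

Summary:
  λ = 4: algebraic multiplicity = 4, geometric multiplicity = 2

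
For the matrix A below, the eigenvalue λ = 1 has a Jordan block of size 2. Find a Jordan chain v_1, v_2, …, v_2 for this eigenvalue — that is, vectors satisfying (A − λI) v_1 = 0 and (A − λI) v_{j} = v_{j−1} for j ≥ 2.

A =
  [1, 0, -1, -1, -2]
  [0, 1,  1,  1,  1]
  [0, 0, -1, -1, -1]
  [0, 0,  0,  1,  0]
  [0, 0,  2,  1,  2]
A Jordan chain for λ = 1 of length 2:
v_1 = (1, -1, 0, 0, 0)ᵀ
v_2 = (0, 0, 1, -2, 0)ᵀ

Let N = A − (1)·I. We want v_2 with N^2 v_2 = 0 but N^1 v_2 ≠ 0; then v_{j-1} := N · v_j for j = 2, …, 2.

Pick v_2 = (0, 0, 1, -2, 0)ᵀ.
Then v_1 = N · v_2 = (1, -1, 0, 0, 0)ᵀ.

Sanity check: (A − (1)·I) v_1 = (0, 0, 0, 0, 0)ᵀ = 0. ✓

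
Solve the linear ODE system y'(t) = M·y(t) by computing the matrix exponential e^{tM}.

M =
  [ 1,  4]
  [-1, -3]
e^{tM} =
  [2*t*exp(-t) + exp(-t), 4*t*exp(-t)]
  [-t*exp(-t), -2*t*exp(-t) + exp(-t)]

Strategy: write M = P · J · P⁻¹ where J is a Jordan canonical form, so e^{tM} = P · e^{tJ} · P⁻¹, and e^{tJ} can be computed block-by-block.

M has Jordan form
J =
  [-1,  1]
  [ 0, -1]
(up to reordering of blocks).

Per-block formulas:
  For a 2×2 Jordan block J_2(-1): exp(t · J_2(-1)) = e^(-1t)·(I + t·N), where N is the 2×2 nilpotent shift.

After assembling e^{tJ} and conjugating by P, we get:

e^{tM} =
  [2*t*exp(-t) + exp(-t), 4*t*exp(-t)]
  [-t*exp(-t), -2*t*exp(-t) + exp(-t)]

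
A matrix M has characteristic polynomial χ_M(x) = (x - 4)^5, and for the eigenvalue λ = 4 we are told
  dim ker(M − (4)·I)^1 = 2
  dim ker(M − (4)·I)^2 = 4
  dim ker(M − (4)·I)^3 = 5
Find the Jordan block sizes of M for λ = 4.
Block sizes for λ = 4: [3, 2]

From the dimensions of kernels of powers, the number of Jordan blocks of size at least j is d_j − d_{j−1} where d_j = dim ker(N^j) (with d_0 = 0). Computing the differences gives [2, 2, 1].
The number of blocks of size exactly k is (#blocks of size ≥ k) − (#blocks of size ≥ k + 1), so the partition is: 1 block(s) of size 2, 1 block(s) of size 3.
In nonincreasing order the block sizes are [3, 2].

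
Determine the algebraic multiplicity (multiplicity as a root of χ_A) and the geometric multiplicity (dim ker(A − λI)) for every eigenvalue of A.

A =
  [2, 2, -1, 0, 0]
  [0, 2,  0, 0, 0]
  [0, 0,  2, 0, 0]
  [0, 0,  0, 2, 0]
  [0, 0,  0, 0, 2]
λ = 2: alg = 5, geom = 4

Step 1 — factor the characteristic polynomial to read off the algebraic multiplicities:
  χ_A(x) = (x - 2)^5

Step 2 — compute geometric multiplicities via the rank-nullity identity g(λ) = n − rank(A − λI):
  rank(A − (2)·I) = 1, so dim ker(A − (2)·I) = n − 1 = 4

Summary:
  λ = 2: algebraic multiplicity = 5, geometric multiplicity = 4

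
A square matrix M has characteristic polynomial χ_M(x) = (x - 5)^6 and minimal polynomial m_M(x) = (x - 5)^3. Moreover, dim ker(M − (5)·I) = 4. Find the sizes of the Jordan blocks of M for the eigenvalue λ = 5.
Block sizes for λ = 5: [3, 1, 1, 1]

Step 1 — from the characteristic polynomial, algebraic multiplicity of λ = 5 is 6. From dim ker(M − (5)·I) = 4, there are exactly 4 Jordan blocks for λ = 5.
Step 2 — from the minimal polynomial, the factor (x − 5)^3 tells us the largest block for λ = 5 has size 3.
Step 3 — with total size 6, 4 blocks, and largest block 3, the block sizes (in nonincreasing order) are [3, 1, 1, 1].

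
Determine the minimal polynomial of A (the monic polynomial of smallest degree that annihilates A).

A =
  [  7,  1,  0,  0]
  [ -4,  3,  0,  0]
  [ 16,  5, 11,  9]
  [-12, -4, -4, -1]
x^2 - 10*x + 25

The characteristic polynomial is χ_A(x) = (x - 5)^4, so the eigenvalues are known. The minimal polynomial is
  m_A(x) = Π_λ (x − λ)^{k_λ}
where k_λ is the size of the *largest* Jordan block for λ (equivalently, the smallest k with (A − λI)^k v = 0 for every generalised eigenvector v of λ).

  λ = 5: largest Jordan block has size 2, contributing (x − 5)^2

So m_A(x) = (x - 5)^2 = x^2 - 10*x + 25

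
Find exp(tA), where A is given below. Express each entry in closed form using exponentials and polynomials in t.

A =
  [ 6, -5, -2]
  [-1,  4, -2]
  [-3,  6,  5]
e^{tA} =
  [6*t^2*exp(5*t) + t*exp(5*t) + exp(5*t), -6*t^2*exp(5*t) - 5*t*exp(5*t), 4*t^2*exp(5*t) - 2*t*exp(5*t)]
  [3*t^2*exp(5*t) - t*exp(5*t), -3*t^2*exp(5*t) - t*exp(5*t) + exp(5*t), 2*t^2*exp(5*t) - 2*t*exp(5*t)]
  [-9*t^2*exp(5*t)/2 - 3*t*exp(5*t), 9*t^2*exp(5*t)/2 + 6*t*exp(5*t), -3*t^2*exp(5*t) + exp(5*t)]

Strategy: write A = P · J · P⁻¹ where J is a Jordan canonical form, so e^{tA} = P · e^{tJ} · P⁻¹, and e^{tJ} can be computed block-by-block.

A has Jordan form
J =
  [5, 1, 0]
  [0, 5, 1]
  [0, 0, 5]
(up to reordering of blocks).

Per-block formulas:
  For a 3×3 Jordan block J_3(5): exp(t · J_3(5)) = e^(5t)·(I + t·N + (t^2/2)·N^2), where N is the 3×3 nilpotent shift.

After assembling e^{tJ} and conjugating by P, we get:

e^{tA} =
  [6*t^2*exp(5*t) + t*exp(5*t) + exp(5*t), -6*t^2*exp(5*t) - 5*t*exp(5*t), 4*t^2*exp(5*t) - 2*t*exp(5*t)]
  [3*t^2*exp(5*t) - t*exp(5*t), -3*t^2*exp(5*t) - t*exp(5*t) + exp(5*t), 2*t^2*exp(5*t) - 2*t*exp(5*t)]
  [-9*t^2*exp(5*t)/2 - 3*t*exp(5*t), 9*t^2*exp(5*t)/2 + 6*t*exp(5*t), -3*t^2*exp(5*t) + exp(5*t)]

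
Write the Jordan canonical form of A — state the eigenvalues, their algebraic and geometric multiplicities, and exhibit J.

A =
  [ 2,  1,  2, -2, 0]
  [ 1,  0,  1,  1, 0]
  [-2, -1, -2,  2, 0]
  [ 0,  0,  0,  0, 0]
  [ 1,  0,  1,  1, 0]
J_3(0) ⊕ J_1(0) ⊕ J_1(0)

The characteristic polynomial is
  det(x·I − A) = x^5

Eigenvalues and multiplicities (the geometric multiplicity of λ is n − rank(A − λI), which equals the number of Jordan blocks for λ):
  λ = 0: algebraic multiplicity = 5, geometric multiplicity = 3

Determining the block sizes for each eigenvalue:
  λ = 0: with am = 5 and gm = 3, the partition is not yet determined (e.g. several partitions of 5 into 3 parts exist). Let N = A − (0)·I. Computing rank(N^1) = 2, rank(N^2) = 1, rank(N^3) = 0; the number of blocks of size ≥ j is rank(N^{j−1}) − rank(N^j), giving [3, 1, 1]. So we have 1 block(s) of size 3, 2 block(s) of size 1 → block sizes [3, 1, 1]

Assembling the blocks gives a Jordan form
J =
  [0, 1, 0, 0, 0]
  [0, 0, 1, 0, 0]
  [0, 0, 0, 0, 0]
  [0, 0, 0, 0, 0]
  [0, 0, 0, 0, 0]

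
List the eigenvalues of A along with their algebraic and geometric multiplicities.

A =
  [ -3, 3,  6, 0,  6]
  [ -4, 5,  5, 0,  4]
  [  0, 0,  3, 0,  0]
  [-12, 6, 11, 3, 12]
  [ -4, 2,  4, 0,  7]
λ = 3: alg = 5, geom = 3

Step 1 — factor the characteristic polynomial to read off the algebraic multiplicities:
  χ_A(x) = (x - 3)^5

Step 2 — compute geometric multiplicities via the rank-nullity identity g(λ) = n − rank(A − λI):
  rank(A − (3)·I) = 2, so dim ker(A − (3)·I) = n − 2 = 3

Summary:
  λ = 3: algebraic multiplicity = 5, geometric multiplicity = 3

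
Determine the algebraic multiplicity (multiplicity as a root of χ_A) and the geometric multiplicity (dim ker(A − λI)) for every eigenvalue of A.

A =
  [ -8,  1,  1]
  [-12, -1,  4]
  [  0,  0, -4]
λ = -5: alg = 1, geom = 1; λ = -4: alg = 2, geom = 1

Step 1 — factor the characteristic polynomial to read off the algebraic multiplicities:
  χ_A(x) = (x + 4)^2*(x + 5)

Step 2 — compute geometric multiplicities via the rank-nullity identity g(λ) = n − rank(A − λI):
  rank(A − (-5)·I) = 2, so dim ker(A − (-5)·I) = n − 2 = 1
  rank(A − (-4)·I) = 2, so dim ker(A − (-4)·I) = n − 2 = 1

Summary:
  λ = -5: algebraic multiplicity = 1, geometric multiplicity = 1
  λ = -4: algebraic multiplicity = 2, geometric multiplicity = 1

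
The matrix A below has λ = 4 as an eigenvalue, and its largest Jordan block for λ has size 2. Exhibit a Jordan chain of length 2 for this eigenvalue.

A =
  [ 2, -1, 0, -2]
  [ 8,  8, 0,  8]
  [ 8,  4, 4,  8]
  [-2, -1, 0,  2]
A Jordan chain for λ = 4 of length 2:
v_1 = (-2, 8, 8, -2)ᵀ
v_2 = (1, 0, 0, 0)ᵀ

Let N = A − (4)·I. We want v_2 with N^2 v_2 = 0 but N^1 v_2 ≠ 0; then v_{j-1} := N · v_j for j = 2, …, 2.

Pick v_2 = (1, 0, 0, 0)ᵀ.
Then v_1 = N · v_2 = (-2, 8, 8, -2)ᵀ.

Sanity check: (A − (4)·I) v_1 = (0, 0, 0, 0)ᵀ = 0. ✓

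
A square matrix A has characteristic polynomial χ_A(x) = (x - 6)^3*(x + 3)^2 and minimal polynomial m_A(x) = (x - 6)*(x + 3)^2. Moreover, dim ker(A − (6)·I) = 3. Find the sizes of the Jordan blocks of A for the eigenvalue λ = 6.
Block sizes for λ = 6: [1, 1, 1]

Step 1 — from the characteristic polynomial, algebraic multiplicity of λ = 6 is 3. From dim ker(A − (6)·I) = 3, there are exactly 3 Jordan blocks for λ = 6.
Step 2 — from the minimal polynomial, the factor (x − 6) tells us the largest block for λ = 6 has size 1.
Step 3 — with total size 3, 3 blocks, and largest block 1, the block sizes (in nonincreasing order) are [1, 1, 1].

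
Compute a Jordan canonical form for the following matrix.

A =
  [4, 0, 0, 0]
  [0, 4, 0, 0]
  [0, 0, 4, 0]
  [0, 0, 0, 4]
J_1(4) ⊕ J_1(4) ⊕ J_1(4) ⊕ J_1(4)

The characteristic polynomial is
  det(x·I − A) = x^4 - 16*x^3 + 96*x^2 - 256*x + 256 = (x - 4)^4

Eigenvalues and multiplicities (the geometric multiplicity of λ is n − rank(A − λI), which equals the number of Jordan blocks for λ):
  λ = 4: algebraic multiplicity = 4, geometric multiplicity = 4

Determining the block sizes for each eigenvalue:
  λ = 4: gm = am = 4, so every block has size 1 → block sizes [1, 1, 1, 1]

Assembling the blocks gives a Jordan form
J =
  [4, 0, 0, 0]
  [0, 4, 0, 0]
  [0, 0, 4, 0]
  [0, 0, 0, 4]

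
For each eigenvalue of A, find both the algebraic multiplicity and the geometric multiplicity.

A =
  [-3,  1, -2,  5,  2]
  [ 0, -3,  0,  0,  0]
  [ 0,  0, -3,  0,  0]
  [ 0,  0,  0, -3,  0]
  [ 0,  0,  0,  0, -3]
λ = -3: alg = 5, geom = 4

Step 1 — factor the characteristic polynomial to read off the algebraic multiplicities:
  χ_A(x) = (x + 3)^5

Step 2 — compute geometric multiplicities via the rank-nullity identity g(λ) = n − rank(A − λI):
  rank(A − (-3)·I) = 1, so dim ker(A − (-3)·I) = n − 1 = 4

Summary:
  λ = -3: algebraic multiplicity = 5, geometric multiplicity = 4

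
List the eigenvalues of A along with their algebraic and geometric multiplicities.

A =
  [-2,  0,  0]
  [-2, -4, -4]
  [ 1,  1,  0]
λ = -2: alg = 3, geom = 2

Step 1 — factor the characteristic polynomial to read off the algebraic multiplicities:
  χ_A(x) = (x + 2)^3

Step 2 — compute geometric multiplicities via the rank-nullity identity g(λ) = n − rank(A − λI):
  rank(A − (-2)·I) = 1, so dim ker(A − (-2)·I) = n − 1 = 2

Summary:
  λ = -2: algebraic multiplicity = 3, geometric multiplicity = 2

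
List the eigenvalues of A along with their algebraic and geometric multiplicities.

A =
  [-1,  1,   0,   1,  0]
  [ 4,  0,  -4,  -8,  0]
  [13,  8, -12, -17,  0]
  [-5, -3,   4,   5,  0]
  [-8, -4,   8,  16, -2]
λ = -2: alg = 5, geom = 3

Step 1 — factor the characteristic polynomial to read off the algebraic multiplicities:
  χ_A(x) = (x + 2)^5

Step 2 — compute geometric multiplicities via the rank-nullity identity g(λ) = n − rank(A − λI):
  rank(A − (-2)·I) = 2, so dim ker(A − (-2)·I) = n − 2 = 3

Summary:
  λ = -2: algebraic multiplicity = 5, geometric multiplicity = 3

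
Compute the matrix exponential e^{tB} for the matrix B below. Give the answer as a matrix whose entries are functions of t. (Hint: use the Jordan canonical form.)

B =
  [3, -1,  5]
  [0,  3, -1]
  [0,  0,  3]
e^{tB} =
  [exp(3*t), -t*exp(3*t), t^2*exp(3*t)/2 + 5*t*exp(3*t)]
  [0, exp(3*t), -t*exp(3*t)]
  [0, 0, exp(3*t)]

Strategy: write B = P · J · P⁻¹ where J is a Jordan canonical form, so e^{tB} = P · e^{tJ} · P⁻¹, and e^{tJ} can be computed block-by-block.

B has Jordan form
J =
  [3, 1, 0]
  [0, 3, 1]
  [0, 0, 3]
(up to reordering of blocks).

Per-block formulas:
  For a 3×3 Jordan block J_3(3): exp(t · J_3(3)) = e^(3t)·(I + t·N + (t^2/2)·N^2), where N is the 3×3 nilpotent shift.

After assembling e^{tJ} and conjugating by P, we get:

e^{tB} =
  [exp(3*t), -t*exp(3*t), t^2*exp(3*t)/2 + 5*t*exp(3*t)]
  [0, exp(3*t), -t*exp(3*t)]
  [0, 0, exp(3*t)]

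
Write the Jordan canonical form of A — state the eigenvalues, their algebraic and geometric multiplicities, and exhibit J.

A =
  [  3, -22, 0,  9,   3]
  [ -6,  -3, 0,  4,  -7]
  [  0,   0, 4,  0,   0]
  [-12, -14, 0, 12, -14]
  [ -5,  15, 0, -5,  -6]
J_2(-1) ⊕ J_1(4) ⊕ J_1(4) ⊕ J_1(4)

The characteristic polynomial is
  det(x·I − A) = x^5 - 10*x^4 + 25*x^3 + 20*x^2 - 80*x - 64 = (x - 4)^3*(x + 1)^2

Eigenvalues and multiplicities (the geometric multiplicity of λ is n − rank(A − λI), which equals the number of Jordan blocks for λ):
  λ = -1: algebraic multiplicity = 2, geometric multiplicity = 1
  λ = 4: algebraic multiplicity = 3, geometric multiplicity = 3

Determining the block sizes for each eigenvalue:
  λ = -1: one block (gm = 1), so the single block has size am = 2 → block sizes [2]
  λ = 4: gm = am = 3, so every block has size 1 → block sizes [1, 1, 1]

Assembling the blocks gives a Jordan form
J =
  [-1,  1, 0, 0, 0]
  [ 0, -1, 0, 0, 0]
  [ 0,  0, 4, 0, 0]
  [ 0,  0, 0, 4, 0]
  [ 0,  0, 0, 0, 4]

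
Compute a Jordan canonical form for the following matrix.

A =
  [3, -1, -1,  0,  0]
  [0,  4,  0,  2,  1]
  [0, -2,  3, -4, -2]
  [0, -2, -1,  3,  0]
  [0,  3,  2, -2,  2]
J_3(3) ⊕ J_2(3)

The characteristic polynomial is
  det(x·I − A) = x^5 - 15*x^4 + 90*x^3 - 270*x^2 + 405*x - 243 = (x - 3)^5

Eigenvalues and multiplicities (the geometric multiplicity of λ is n − rank(A − λI), which equals the number of Jordan blocks for λ):
  λ = 3: algebraic multiplicity = 5, geometric multiplicity = 2

Determining the block sizes for each eigenvalue:
  λ = 3: with am = 5 and gm = 2, the partition is not yet determined (e.g. several partitions of 5 into 2 parts exist). Let N = A − (3)·I. Computing rank(N^1) = 3, rank(N^2) = 1, rank(N^3) = 0; the number of blocks of size ≥ j is rank(N^{j−1}) − rank(N^j), giving [2, 2, 1]. So we have 1 block(s) of size 3, 1 block(s) of size 2 → block sizes [3, 2]

Assembling the blocks gives a Jordan form
J =
  [3, 1, 0, 0, 0]
  [0, 3, 1, 0, 0]
  [0, 0, 3, 0, 0]
  [0, 0, 0, 3, 1]
  [0, 0, 0, 0, 3]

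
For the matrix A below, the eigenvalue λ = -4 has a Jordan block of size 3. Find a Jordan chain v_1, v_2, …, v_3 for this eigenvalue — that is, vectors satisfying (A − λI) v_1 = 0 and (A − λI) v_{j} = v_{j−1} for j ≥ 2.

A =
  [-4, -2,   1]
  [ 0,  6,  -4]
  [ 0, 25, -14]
A Jordan chain for λ = -4 of length 3:
v_1 = (5, 0, 0)ᵀ
v_2 = (-2, 10, 25)ᵀ
v_3 = (0, 1, 0)ᵀ

Let N = A − (-4)·I. We want v_3 with N^3 v_3 = 0 but N^2 v_3 ≠ 0; then v_{j-1} := N · v_j for j = 3, …, 2.

Pick v_3 = (0, 1, 0)ᵀ.
Then v_2 = N · v_3 = (-2, 10, 25)ᵀ.
Then v_1 = N · v_2 = (5, 0, 0)ᵀ.

Sanity check: (A − (-4)·I) v_1 = (0, 0, 0)ᵀ = 0. ✓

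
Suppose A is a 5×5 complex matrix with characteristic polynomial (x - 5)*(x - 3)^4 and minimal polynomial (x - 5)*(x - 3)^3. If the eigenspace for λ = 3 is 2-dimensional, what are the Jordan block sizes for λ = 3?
Block sizes for λ = 3: [3, 1]

Step 1 — from the characteristic polynomial, algebraic multiplicity of λ = 3 is 4. From dim ker(A − (3)·I) = 2, there are exactly 2 Jordan blocks for λ = 3.
Step 2 — from the minimal polynomial, the factor (x − 3)^3 tells us the largest block for λ = 3 has size 3.
Step 3 — with total size 4, 2 blocks, and largest block 3, the block sizes (in nonincreasing order) are [3, 1].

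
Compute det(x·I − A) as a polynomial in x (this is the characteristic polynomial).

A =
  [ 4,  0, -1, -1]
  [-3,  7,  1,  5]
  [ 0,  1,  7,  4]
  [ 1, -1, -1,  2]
x^4 - 20*x^3 + 150*x^2 - 500*x + 625

Expanding det(x·I − A) (e.g. by cofactor expansion or by noting that A is similar to its Jordan form J, which has the same characteristic polynomial as A) gives
  χ_A(x) = x^4 - 20*x^3 + 150*x^2 - 500*x + 625
which factors as (x - 5)^4. The eigenvalues (with algebraic multiplicities) are λ = 5 with multiplicity 4.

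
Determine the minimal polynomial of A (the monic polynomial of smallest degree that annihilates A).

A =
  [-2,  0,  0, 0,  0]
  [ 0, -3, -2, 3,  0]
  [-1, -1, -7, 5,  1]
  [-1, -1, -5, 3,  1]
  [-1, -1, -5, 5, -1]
x^3 + 6*x^2 + 12*x + 8

The characteristic polynomial is χ_A(x) = (x + 2)^5, so the eigenvalues are known. The minimal polynomial is
  m_A(x) = Π_λ (x − λ)^{k_λ}
where k_λ is the size of the *largest* Jordan block for λ (equivalently, the smallest k with (A − λI)^k v = 0 for every generalised eigenvector v of λ).

  λ = -2: largest Jordan block has size 3, contributing (x + 2)^3

So m_A(x) = (x + 2)^3 = x^3 + 6*x^2 + 12*x + 8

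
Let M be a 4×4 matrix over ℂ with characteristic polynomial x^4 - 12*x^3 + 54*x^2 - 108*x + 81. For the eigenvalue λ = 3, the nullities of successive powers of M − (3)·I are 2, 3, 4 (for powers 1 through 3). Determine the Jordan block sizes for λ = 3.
Block sizes for λ = 3: [3, 1]

From the dimensions of kernels of powers, the number of Jordan blocks of size at least j is d_j − d_{j−1} where d_j = dim ker(N^j) (with d_0 = 0). Computing the differences gives [2, 1, 1].
The number of blocks of size exactly k is (#blocks of size ≥ k) − (#blocks of size ≥ k + 1), so the partition is: 1 block(s) of size 1, 1 block(s) of size 3.
In nonincreasing order the block sizes are [3, 1].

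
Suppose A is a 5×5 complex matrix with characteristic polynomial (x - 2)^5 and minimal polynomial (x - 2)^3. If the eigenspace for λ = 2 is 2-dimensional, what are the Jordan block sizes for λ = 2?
Block sizes for λ = 2: [3, 2]

Step 1 — from the characteristic polynomial, algebraic multiplicity of λ = 2 is 5. From dim ker(A − (2)·I) = 2, there are exactly 2 Jordan blocks for λ = 2.
Step 2 — from the minimal polynomial, the factor (x − 2)^3 tells us the largest block for λ = 2 has size 3.
Step 3 — with total size 5, 2 blocks, and largest block 3, the block sizes (in nonincreasing order) are [3, 2].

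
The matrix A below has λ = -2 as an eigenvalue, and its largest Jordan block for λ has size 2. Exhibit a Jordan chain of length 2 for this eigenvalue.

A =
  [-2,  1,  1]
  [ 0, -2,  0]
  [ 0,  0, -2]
A Jordan chain for λ = -2 of length 2:
v_1 = (1, 0, 0)ᵀ
v_2 = (0, 1, 0)ᵀ

Let N = A − (-2)·I. We want v_2 with N^2 v_2 = 0 but N^1 v_2 ≠ 0; then v_{j-1} := N · v_j for j = 2, …, 2.

Pick v_2 = (0, 1, 0)ᵀ.
Then v_1 = N · v_2 = (1, 0, 0)ᵀ.

Sanity check: (A − (-2)·I) v_1 = (0, 0, 0)ᵀ = 0. ✓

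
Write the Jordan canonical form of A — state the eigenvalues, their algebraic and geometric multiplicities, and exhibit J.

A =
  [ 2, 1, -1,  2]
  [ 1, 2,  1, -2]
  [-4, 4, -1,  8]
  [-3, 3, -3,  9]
J_2(3) ⊕ J_1(3) ⊕ J_1(3)

The characteristic polynomial is
  det(x·I − A) = x^4 - 12*x^3 + 54*x^2 - 108*x + 81 = (x - 3)^4

Eigenvalues and multiplicities (the geometric multiplicity of λ is n − rank(A − λI), which equals the number of Jordan blocks for λ):
  λ = 3: algebraic multiplicity = 4, geometric multiplicity = 3

Determining the block sizes for each eigenvalue:
  λ = 3: 3 blocks summing to 4 forces exactly one block of size 2 and the rest size 1 → block sizes [2, 1, 1]

Assembling the blocks gives a Jordan form
J =
  [3, 1, 0, 0]
  [0, 3, 0, 0]
  [0, 0, 3, 0]
  [0, 0, 0, 3]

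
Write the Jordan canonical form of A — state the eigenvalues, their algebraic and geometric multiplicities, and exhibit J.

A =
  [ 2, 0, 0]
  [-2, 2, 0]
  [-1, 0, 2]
J_2(2) ⊕ J_1(2)

The characteristic polynomial is
  det(x·I − A) = x^3 - 6*x^2 + 12*x - 8 = (x - 2)^3

Eigenvalues and multiplicities (the geometric multiplicity of λ is n − rank(A − λI), which equals the number of Jordan blocks for λ):
  λ = 2: algebraic multiplicity = 3, geometric multiplicity = 2

Determining the block sizes for each eigenvalue:
  λ = 2: 2 blocks summing to 3 forces exactly one block of size 2 and the rest size 1 → block sizes [2, 1]

Assembling the blocks gives a Jordan form
J =
  [2, 1, 0]
  [0, 2, 0]
  [0, 0, 2]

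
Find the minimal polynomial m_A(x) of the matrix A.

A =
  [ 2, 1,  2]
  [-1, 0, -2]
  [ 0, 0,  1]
x^2 - 2*x + 1

The characteristic polynomial is χ_A(x) = (x - 1)^3, so the eigenvalues are known. The minimal polynomial is
  m_A(x) = Π_λ (x − λ)^{k_λ}
where k_λ is the size of the *largest* Jordan block for λ (equivalently, the smallest k with (A − λI)^k v = 0 for every generalised eigenvector v of λ).

  λ = 1: largest Jordan block has size 2, contributing (x − 1)^2

So m_A(x) = (x - 1)^2 = x^2 - 2*x + 1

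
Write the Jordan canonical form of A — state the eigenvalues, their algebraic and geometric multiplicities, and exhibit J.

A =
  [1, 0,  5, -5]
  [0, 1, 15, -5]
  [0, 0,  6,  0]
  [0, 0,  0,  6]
J_1(1) ⊕ J_1(1) ⊕ J_1(6) ⊕ J_1(6)

The characteristic polynomial is
  det(x·I − A) = x^4 - 14*x^3 + 61*x^2 - 84*x + 36 = (x - 6)^2*(x - 1)^2

Eigenvalues and multiplicities (the geometric multiplicity of λ is n − rank(A − λI), which equals the number of Jordan blocks for λ):
  λ = 1: algebraic multiplicity = 2, geometric multiplicity = 2
  λ = 6: algebraic multiplicity = 2, geometric multiplicity = 2

Determining the block sizes for each eigenvalue:
  λ = 1: gm = am = 2, so every block has size 1 → block sizes [1, 1]
  λ = 6: gm = am = 2, so every block has size 1 → block sizes [1, 1]

Assembling the blocks gives a Jordan form
J =
  [1, 0, 0, 0]
  [0, 1, 0, 0]
  [0, 0, 6, 0]
  [0, 0, 0, 6]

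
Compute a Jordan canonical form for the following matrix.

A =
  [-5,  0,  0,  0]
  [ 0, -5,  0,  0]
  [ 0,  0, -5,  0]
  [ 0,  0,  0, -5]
J_1(-5) ⊕ J_1(-5) ⊕ J_1(-5) ⊕ J_1(-5)

The characteristic polynomial is
  det(x·I − A) = x^4 + 20*x^3 + 150*x^2 + 500*x + 625 = (x + 5)^4

Eigenvalues and multiplicities (the geometric multiplicity of λ is n − rank(A − λI), which equals the number of Jordan blocks for λ):
  λ = -5: algebraic multiplicity = 4, geometric multiplicity = 4

Determining the block sizes for each eigenvalue:
  λ = -5: gm = am = 4, so every block has size 1 → block sizes [1, 1, 1, 1]

Assembling the blocks gives a Jordan form
J =
  [-5,  0,  0,  0]
  [ 0, -5,  0,  0]
  [ 0,  0, -5,  0]
  [ 0,  0,  0, -5]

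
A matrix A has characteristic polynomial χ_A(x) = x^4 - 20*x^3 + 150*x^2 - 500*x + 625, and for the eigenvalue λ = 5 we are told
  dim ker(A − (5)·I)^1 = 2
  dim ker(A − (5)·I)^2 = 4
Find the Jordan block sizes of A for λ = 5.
Block sizes for λ = 5: [2, 2]

From the dimensions of kernels of powers, the number of Jordan blocks of size at least j is d_j − d_{j−1} where d_j = dim ker(N^j) (with d_0 = 0). Computing the differences gives [2, 2].
The number of blocks of size exactly k is (#blocks of size ≥ k) − (#blocks of size ≥ k + 1), so the partition is: 2 block(s) of size 2.
In nonincreasing order the block sizes are [2, 2].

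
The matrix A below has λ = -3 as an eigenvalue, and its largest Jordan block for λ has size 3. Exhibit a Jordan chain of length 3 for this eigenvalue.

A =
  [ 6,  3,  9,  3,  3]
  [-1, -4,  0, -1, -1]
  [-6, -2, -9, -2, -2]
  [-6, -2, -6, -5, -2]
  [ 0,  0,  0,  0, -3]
A Jordan chain for λ = -3 of length 3:
v_1 = (6, -2, -4, -4, 0)ᵀ
v_2 = (9, -1, -6, -6, 0)ᵀ
v_3 = (1, 0, 0, 0, 0)ᵀ

Let N = A − (-3)·I. We want v_3 with N^3 v_3 = 0 but N^2 v_3 ≠ 0; then v_{j-1} := N · v_j for j = 3, …, 2.

Pick v_3 = (1, 0, 0, 0, 0)ᵀ.
Then v_2 = N · v_3 = (9, -1, -6, -6, 0)ᵀ.
Then v_1 = N · v_2 = (6, -2, -4, -4, 0)ᵀ.

Sanity check: (A − (-3)·I) v_1 = (0, 0, 0, 0, 0)ᵀ = 0. ✓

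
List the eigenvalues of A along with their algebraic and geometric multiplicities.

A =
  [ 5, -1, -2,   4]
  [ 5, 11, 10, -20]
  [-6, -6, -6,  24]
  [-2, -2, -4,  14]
λ = 6: alg = 4, geom = 3

Step 1 — factor the characteristic polynomial to read off the algebraic multiplicities:
  χ_A(x) = (x - 6)^4

Step 2 — compute geometric multiplicities via the rank-nullity identity g(λ) = n − rank(A − λI):
  rank(A − (6)·I) = 1, so dim ker(A − (6)·I) = n − 1 = 3

Summary:
  λ = 6: algebraic multiplicity = 4, geometric multiplicity = 3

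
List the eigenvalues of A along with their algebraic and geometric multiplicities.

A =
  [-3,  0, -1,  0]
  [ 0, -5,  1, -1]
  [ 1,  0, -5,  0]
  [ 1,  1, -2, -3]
λ = -4: alg = 4, geom = 2

Step 1 — factor the characteristic polynomial to read off the algebraic multiplicities:
  χ_A(x) = (x + 4)^4

Step 2 — compute geometric multiplicities via the rank-nullity identity g(λ) = n − rank(A − λI):
  rank(A − (-4)·I) = 2, so dim ker(A − (-4)·I) = n − 2 = 2

Summary:
  λ = -4: algebraic multiplicity = 4, geometric multiplicity = 2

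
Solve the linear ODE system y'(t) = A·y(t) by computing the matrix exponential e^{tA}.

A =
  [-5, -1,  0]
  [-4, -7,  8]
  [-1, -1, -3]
e^{tA} =
  [2*t^2*exp(-5*t) + exp(-5*t), t^2*exp(-5*t) - t*exp(-5*t), -4*t^2*exp(-5*t)]
  [-4*t*exp(-5*t), -2*t*exp(-5*t) + exp(-5*t), 8*t*exp(-5*t)]
  [t^2*exp(-5*t) - t*exp(-5*t), t^2*exp(-5*t)/2 - t*exp(-5*t), -2*t^2*exp(-5*t) + 2*t*exp(-5*t) + exp(-5*t)]

Strategy: write A = P · J · P⁻¹ where J is a Jordan canonical form, so e^{tA} = P · e^{tJ} · P⁻¹, and e^{tJ} can be computed block-by-block.

A has Jordan form
J =
  [-5,  1,  0]
  [ 0, -5,  1]
  [ 0,  0, -5]
(up to reordering of blocks).

Per-block formulas:
  For a 3×3 Jordan block J_3(-5): exp(t · J_3(-5)) = e^(-5t)·(I + t·N + (t^2/2)·N^2), where N is the 3×3 nilpotent shift.

After assembling e^{tJ} and conjugating by P, we get:

e^{tA} =
  [2*t^2*exp(-5*t) + exp(-5*t), t^2*exp(-5*t) - t*exp(-5*t), -4*t^2*exp(-5*t)]
  [-4*t*exp(-5*t), -2*t*exp(-5*t) + exp(-5*t), 8*t*exp(-5*t)]
  [t^2*exp(-5*t) - t*exp(-5*t), t^2*exp(-5*t)/2 - t*exp(-5*t), -2*t^2*exp(-5*t) + 2*t*exp(-5*t) + exp(-5*t)]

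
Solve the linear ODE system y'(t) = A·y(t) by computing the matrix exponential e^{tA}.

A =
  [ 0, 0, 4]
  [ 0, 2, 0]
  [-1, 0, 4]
e^{tA} =
  [-2*t*exp(2*t) + exp(2*t), 0, 4*t*exp(2*t)]
  [0, exp(2*t), 0]
  [-t*exp(2*t), 0, 2*t*exp(2*t) + exp(2*t)]

Strategy: write A = P · J · P⁻¹ where J is a Jordan canonical form, so e^{tA} = P · e^{tJ} · P⁻¹, and e^{tJ} can be computed block-by-block.

A has Jordan form
J =
  [2, 1, 0]
  [0, 2, 0]
  [0, 0, 2]
(up to reordering of blocks).

Per-block formulas:
  For a 2×2 Jordan block J_2(2): exp(t · J_2(2)) = e^(2t)·(I + t·N), where N is the 2×2 nilpotent shift.
  For a 1×1 block at λ = 2: exp(t · [2]) = [e^(2t)].

After assembling e^{tJ} and conjugating by P, we get:

e^{tA} =
  [-2*t*exp(2*t) + exp(2*t), 0, 4*t*exp(2*t)]
  [0, exp(2*t), 0]
  [-t*exp(2*t), 0, 2*t*exp(2*t) + exp(2*t)]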